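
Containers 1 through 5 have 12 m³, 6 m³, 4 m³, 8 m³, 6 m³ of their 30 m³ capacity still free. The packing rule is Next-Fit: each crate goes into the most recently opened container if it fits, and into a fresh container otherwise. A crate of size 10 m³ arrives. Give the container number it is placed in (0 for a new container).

Next-Fit only looks at container 5, which has 6 m³ free.
10 m³ does not fit, so a new container is opened.

0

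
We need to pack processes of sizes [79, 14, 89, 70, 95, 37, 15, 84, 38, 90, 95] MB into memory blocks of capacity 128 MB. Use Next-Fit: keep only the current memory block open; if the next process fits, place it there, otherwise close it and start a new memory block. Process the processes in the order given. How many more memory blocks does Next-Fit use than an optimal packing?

Next-Fit: [79,14] [89] [70] [95] [37,15] [84,38] [90] [95] → 8 memory blocks.
7 processes exceed 64 MB (half the capacity), and no two of those can share a memory block, so at least 7 memory blocks are needed.
An optimal packing achieves that bound: [95,15,14] [95] [90,38] [89,37] [84] [79] [70] → 7 memory blocks.
Excess: 8 − 7 = 1.

1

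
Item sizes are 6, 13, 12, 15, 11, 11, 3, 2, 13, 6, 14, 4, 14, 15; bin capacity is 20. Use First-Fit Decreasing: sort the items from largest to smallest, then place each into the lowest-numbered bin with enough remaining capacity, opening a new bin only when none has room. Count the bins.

9

Sorted descending: 15, 15, 14, 14, 13, 13, 12, 11, 11, 6, 6, 4, 3, 2.
bin 1: place 15, 5 left
bin 2: place 15, 5 left
bin 3: place 14, 6 left
bin 4: place 14, 6 left
bin 5: place 13, 7 left
bin 6: place 13, 7 left
bin 7: place 12, 8 left
bin 8: place 11, 9 left
bin 9: place 11, 9 left
bin 3: place 6, 0 left
bin 4: place 6, 0 left
bin 1: place 4, 1 left
bin 2: place 3, 2 left
bin 2: place 2, 0 left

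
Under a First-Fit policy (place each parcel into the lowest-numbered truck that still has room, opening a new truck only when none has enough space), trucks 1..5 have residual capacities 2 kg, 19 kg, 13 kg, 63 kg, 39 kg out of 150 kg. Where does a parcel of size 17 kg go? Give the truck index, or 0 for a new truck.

Trucks with room: truck 2 (19 kg), truck 4 (63 kg), truck 5 (39 kg).
The first with room is truck 2.

2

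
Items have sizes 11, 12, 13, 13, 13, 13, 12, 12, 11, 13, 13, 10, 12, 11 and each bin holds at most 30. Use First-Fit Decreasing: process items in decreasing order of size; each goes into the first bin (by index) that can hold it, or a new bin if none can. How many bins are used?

Sorted descending: 13, 13, 13, 13, 13, 13, 12, 12, 12, 12, 11, 11, 11, 10.
13 → bin 1 (remaining 17)
13 → bin 1 (remaining 4)
13 → bin 2 (remaining 17)
13 → bin 2 (remaining 4)
13 → bin 3 (remaining 17)
13 → bin 3 (remaining 4)
12 → bin 4 (remaining 18)
12 → bin 4 (remaining 6)
12 → bin 5 (remaining 18)
12 → bin 5 (remaining 6)
11 → bin 6 (remaining 19)
11 → bin 6 (remaining 8)
11 → bin 7 (remaining 19)
10 → bin 7 (remaining 9)
Final bins: [13,13] [13,13] [13,13] [12,12] [12,12] [11,11] [11,10].

7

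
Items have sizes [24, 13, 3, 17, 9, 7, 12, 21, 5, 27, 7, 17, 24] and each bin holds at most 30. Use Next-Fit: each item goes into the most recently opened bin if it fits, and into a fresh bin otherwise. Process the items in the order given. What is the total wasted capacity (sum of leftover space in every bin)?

54

Put 24 in bin 1; 6 remain.
Put 13 in bin 2; 17 remain.
Put 3 in bin 2; 14 remain.
Put 17 in bin 3; 13 remain.
Put 9 in bin 3; 4 remain.
Put 7 in bin 4; 23 remain.
Put 12 in bin 4; 11 remain.
Put 21 in bin 5; 9 remain.
Put 5 in bin 5; 4 remain.
Put 27 in bin 6; 3 remain.
Put 7 in bin 7; 23 remain.
Put 17 in bin 7; 6 remain.
Put 24 in bin 8; 6 remain.
8 bins × 30 = 240; used 186; unused 54.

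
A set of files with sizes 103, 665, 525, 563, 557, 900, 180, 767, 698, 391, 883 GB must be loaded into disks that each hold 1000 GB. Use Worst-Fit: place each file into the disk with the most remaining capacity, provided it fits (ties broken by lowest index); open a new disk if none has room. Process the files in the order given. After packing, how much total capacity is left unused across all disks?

1768

103 GB → disk 1 (remaining 897 GB)
665 GB → disk 1 (remaining 232 GB)
525 GB → disk 2 (remaining 475 GB)
563 GB → disk 3 (remaining 437 GB)
557 GB → disk 4 (remaining 443 GB)
900 GB → disk 5 (remaining 100 GB)
180 GB → disk 2 (remaining 295 GB)
767 GB → disk 6 (remaining 233 GB)
698 GB → disk 7 (remaining 302 GB)
391 GB → disk 4 (remaining 52 GB)
883 GB → disk 8 (remaining 117 GB)
8 disks × 1000 GB = 8000 GB; used 6232 GB; unused 1768 GB.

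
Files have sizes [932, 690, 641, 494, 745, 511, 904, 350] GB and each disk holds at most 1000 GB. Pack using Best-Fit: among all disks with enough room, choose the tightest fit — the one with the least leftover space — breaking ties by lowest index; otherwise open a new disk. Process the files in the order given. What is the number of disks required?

disk 1: place 932 GB, 68 GB left
disk 2: place 690 GB, 310 GB left
disk 3: place 641 GB, 359 GB left
disk 4: place 494 GB, 506 GB left
disk 5: place 745 GB, 255 GB left
disk 6: place 511 GB, 489 GB left
disk 7: place 904 GB, 96 GB left
disk 3: place 350 GB, 9 GB left
Final disks: [932] [690] [641,350] [494] [745] [511] [904].

7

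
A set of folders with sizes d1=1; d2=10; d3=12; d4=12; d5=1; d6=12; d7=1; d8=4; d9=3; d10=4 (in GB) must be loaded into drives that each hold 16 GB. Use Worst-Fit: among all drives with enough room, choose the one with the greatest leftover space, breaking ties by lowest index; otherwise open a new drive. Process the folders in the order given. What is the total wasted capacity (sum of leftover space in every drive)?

drive 1: place d1 (1 GB), 15 GB left
drive 1: place d2 (10 GB), 5 GB left
drive 2: place d3 (12 GB), 4 GB left
drive 3: place d4 (12 GB), 4 GB left
drive 1: place d5 (1 GB), 4 GB left
drive 4: place d6 (12 GB), 4 GB left
drive 1: place d7 (1 GB), 3 GB left
drive 2: place d8 (4 GB), 0 GB left
drive 3: place d9 (3 GB), 1 GB left
drive 4: place d10 (4 GB), 0 GB left
4 drives × 16 GB = 64 GB; used 60 GB; unused 4 GB.

4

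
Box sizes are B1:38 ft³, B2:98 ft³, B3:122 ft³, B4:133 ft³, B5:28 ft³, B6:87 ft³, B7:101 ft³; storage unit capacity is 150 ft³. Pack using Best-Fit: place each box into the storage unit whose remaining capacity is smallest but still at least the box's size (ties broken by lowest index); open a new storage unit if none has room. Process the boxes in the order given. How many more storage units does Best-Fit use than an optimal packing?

0

Best-Fit: [38,98] [122,28] [133] [87] [101] → 5 storage units.
Total size 607 ft³; any packing needs at least ⌈607/150⌉ = 5 storage units.
So 5 is already optimal.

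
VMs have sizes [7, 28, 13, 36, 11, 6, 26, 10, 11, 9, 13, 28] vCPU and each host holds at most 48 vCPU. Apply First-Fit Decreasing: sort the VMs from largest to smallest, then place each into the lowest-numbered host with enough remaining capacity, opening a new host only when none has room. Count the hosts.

Sorted descending: 36, 28, 28, 26, 13, 13, 11, 11, 10, 9, 7, 6.
Put 36 vCPU in host 1; 12 vCPU remain.
Put 28 vCPU in host 2; 20 vCPU remain.
Put 28 vCPU in host 3; 20 vCPU remain.
Put 26 vCPU in host 4; 22 vCPU remain.
Put 13 vCPU in host 2; 7 vCPU remain.
Put 13 vCPU in host 3; 7 vCPU remain.
Put 11 vCPU in host 1; 1 vCPU remain.
Put 11 vCPU in host 4; 11 vCPU remain.
Put 10 vCPU in host 4; 1 vCPU remain.
Put 9 vCPU in host 5; 39 vCPU remain.
Put 7 vCPU in host 2; 0 vCPU remain.
Put 6 vCPU in host 3; 1 vCPU remain.

5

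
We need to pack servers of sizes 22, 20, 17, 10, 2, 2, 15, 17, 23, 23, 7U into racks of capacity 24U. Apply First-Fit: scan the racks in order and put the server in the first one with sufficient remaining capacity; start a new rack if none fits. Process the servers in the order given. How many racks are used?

rack 1: place 22U, 2U left
rack 2: place 20U, 4U left
rack 3: place 17U, 7U left
rack 4: place 10U, 14U left
rack 1: place 2U, 0U left
rack 2: place 2U, 2U left
rack 5: place 15U, 9U left
rack 6: place 17U, 7U left
rack 7: place 23U, 1U left
rack 8: place 23U, 1U left
rack 3: place 7U, 0U left
Final racks: [22,2] [20,2] [17,7] [10] [15] [17] [23] [23].

8 racks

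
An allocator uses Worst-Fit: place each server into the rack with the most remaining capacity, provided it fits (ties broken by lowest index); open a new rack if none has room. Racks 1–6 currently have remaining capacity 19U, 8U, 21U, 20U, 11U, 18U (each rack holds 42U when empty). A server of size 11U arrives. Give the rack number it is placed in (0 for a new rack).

3

Racks with room: rack 1 (19U), rack 3 (21U), rack 4 (20U), rack 5 (11U), rack 6 (18U).
Most room is rack 3 with 21U free.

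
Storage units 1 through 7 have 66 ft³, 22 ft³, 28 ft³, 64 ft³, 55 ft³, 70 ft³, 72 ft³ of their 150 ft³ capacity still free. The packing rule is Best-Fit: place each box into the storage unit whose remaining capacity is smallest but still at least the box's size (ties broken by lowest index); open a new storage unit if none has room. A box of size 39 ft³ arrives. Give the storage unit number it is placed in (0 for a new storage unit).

5

Storage units with room: storage unit 1 (66 ft³), storage unit 4 (64 ft³), storage unit 5 (55 ft³), storage unit 6 (70 ft³), storage unit 7 (72 ft³).
Tightest fit is storage unit 5 with 55 ft³ free.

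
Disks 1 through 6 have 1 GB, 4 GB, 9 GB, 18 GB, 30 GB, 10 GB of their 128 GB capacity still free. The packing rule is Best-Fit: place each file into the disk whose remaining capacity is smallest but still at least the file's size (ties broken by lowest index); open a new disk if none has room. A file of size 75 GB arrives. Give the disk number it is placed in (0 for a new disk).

0

No disk has ≥ 75 GB free, so a new disk is opened.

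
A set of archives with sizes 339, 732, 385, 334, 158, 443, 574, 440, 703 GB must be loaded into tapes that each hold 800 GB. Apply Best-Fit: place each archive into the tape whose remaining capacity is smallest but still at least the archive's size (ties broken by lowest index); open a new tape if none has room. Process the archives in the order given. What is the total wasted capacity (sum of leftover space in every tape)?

339 GB → tape 1 (remaining 461 GB)
732 GB → tape 2 (remaining 68 GB)
385 GB → tape 1 (remaining 76 GB)
334 GB → tape 3 (remaining 466 GB)
158 GB → tape 3 (remaining 308 GB)
443 GB → tape 4 (remaining 357 GB)
574 GB → tape 5 (remaining 226 GB)
440 GB → tape 6 (remaining 360 GB)
703 GB → tape 7 (remaining 97 GB)
7 tapes × 800 GB = 5600 GB; used 4108 GB; unused 1492 GB.

1492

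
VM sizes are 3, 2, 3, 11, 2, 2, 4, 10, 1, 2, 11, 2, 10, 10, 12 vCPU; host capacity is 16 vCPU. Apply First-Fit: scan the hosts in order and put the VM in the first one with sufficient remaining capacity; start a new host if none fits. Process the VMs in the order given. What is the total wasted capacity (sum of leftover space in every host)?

Put 3 vCPU in host 1; 13 vCPU remain.
Put 2 vCPU in host 1; 11 vCPU remain.
Put 3 vCPU in host 1; 8 vCPU remain.
Put 11 vCPU in host 2; 5 vCPU remain.
Put 2 vCPU in host 1; 6 vCPU remain.
Put 2 vCPU in host 1; 4 vCPU remain.
Put 4 vCPU in host 1; 0 vCPU remain.
Put 10 vCPU in host 3; 6 vCPU remain.
Put 1 vCPU in host 2; 4 vCPU remain.
Put 2 vCPU in host 2; 2 vCPU remain.
Put 11 vCPU in host 4; 5 vCPU remain.
Put 2 vCPU in host 2; 0 vCPU remain.
Put 10 vCPU in host 5; 6 vCPU remain.
Put 10 vCPU in host 6; 6 vCPU remain.
Put 12 vCPU in host 7; 4 vCPU remain.
7 hosts × 16 vCPU = 112 vCPU; used 85 vCPU; unused 27 vCPU.

27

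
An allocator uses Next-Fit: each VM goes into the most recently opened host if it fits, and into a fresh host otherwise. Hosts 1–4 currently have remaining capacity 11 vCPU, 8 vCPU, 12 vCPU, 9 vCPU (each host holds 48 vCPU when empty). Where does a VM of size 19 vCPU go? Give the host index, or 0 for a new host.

0

Next-Fit only looks at host 4, which has 9 vCPU free.
19 vCPU does not fit, so a new host is opened.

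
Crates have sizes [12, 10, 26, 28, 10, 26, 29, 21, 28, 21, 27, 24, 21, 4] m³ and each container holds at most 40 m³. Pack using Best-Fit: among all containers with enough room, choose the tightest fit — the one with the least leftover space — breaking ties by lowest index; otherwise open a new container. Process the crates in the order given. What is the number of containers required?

11 containers

container 1: place 12 m³, 28 m³ left
container 1: place 10 m³, 18 m³ left
container 2: place 26 m³, 14 m³ left
container 3: place 28 m³, 12 m³ left
container 3: place 10 m³, 2 m³ left
container 4: place 26 m³, 14 m³ left
container 5: place 29 m³, 11 m³ left
container 6: place 21 m³, 19 m³ left
container 7: place 28 m³, 12 m³ left
container 8: place 21 m³, 19 m³ left
container 9: place 27 m³, 13 m³ left
container 10: place 24 m³, 16 m³ left
container 11: place 21 m³, 19 m³ left
container 5: place 4 m³, 7 m³ left
Final containers: [12,10] [26] [28,10] [26] [29,4] [21] [28] [21] [27] [24] [21].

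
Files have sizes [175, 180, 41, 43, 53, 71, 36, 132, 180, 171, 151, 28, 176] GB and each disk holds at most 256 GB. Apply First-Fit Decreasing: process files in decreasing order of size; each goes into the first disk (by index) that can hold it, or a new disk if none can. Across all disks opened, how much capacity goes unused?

Sorted descending: 180, 180, 176, 175, 171, 151, 132, 71, 53, 43, 41, 36, 28.
disk 1: place 180 GB, 76 GB left
disk 2: place 180 GB, 76 GB left
disk 3: place 176 GB, 80 GB left
disk 4: place 175 GB, 81 GB left
disk 5: place 171 GB, 85 GB left
disk 6: place 151 GB, 105 GB left
disk 7: place 132 GB, 124 GB left
disk 1: place 71 GB, 5 GB left
disk 2: place 53 GB, 23 GB left
disk 3: place 43 GB, 37 GB left
disk 4: place 41 GB, 40 GB left
disk 3: place 36 GB, 1 GB left
disk 4: place 28 GB, 12 GB left
7 disks × 256 GB = 1792 GB; used 1437 GB; unused 355 GB.

355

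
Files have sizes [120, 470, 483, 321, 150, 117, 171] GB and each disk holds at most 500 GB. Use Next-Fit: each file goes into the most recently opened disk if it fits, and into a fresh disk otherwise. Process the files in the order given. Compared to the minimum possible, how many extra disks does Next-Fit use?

1

Next-Fit: [120] [470] [483] [321,150] [117,171] → 5 disks.
Total size 1832 GB; any packing needs at least ⌈1832/500⌉ = 4 disks.
An optimal packing achieves that bound: [483] [470] [321,171] [150,120,117] → 4 disks.
Excess: 5 − 4 = 1.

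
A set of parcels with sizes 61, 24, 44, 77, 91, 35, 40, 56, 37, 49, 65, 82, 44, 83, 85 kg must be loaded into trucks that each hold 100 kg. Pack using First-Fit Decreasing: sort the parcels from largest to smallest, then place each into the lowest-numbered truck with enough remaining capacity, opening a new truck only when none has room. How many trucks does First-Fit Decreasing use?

Sorted descending: 91, 85, 83, 82, 77, 65, 61, 56, 49, 44, 44, 40, 37, 35, 24.
91 kg → truck 1 (remaining 9 kg)
85 kg → truck 2 (remaining 15 kg)
83 kg → truck 3 (remaining 17 kg)
82 kg → truck 4 (remaining 18 kg)
77 kg → truck 5 (remaining 23 kg)
65 kg → truck 6 (remaining 35 kg)
61 kg → truck 7 (remaining 39 kg)
56 kg → truck 8 (remaining 44 kg)
49 kg → truck 9 (remaining 51 kg)
44 kg → truck 8 (remaining 0 kg)
44 kg → truck 9 (remaining 7 kg)
40 kg → truck 10 (remaining 60 kg)
37 kg → truck 7 (remaining 2 kg)
35 kg → truck 6 (remaining 0 kg)
24 kg → truck 10 (remaining 36 kg)
Final trucks: [91] [85] [83] [82] [77] [65,35] [61,37] [56,44] [49,44] [40,24].

10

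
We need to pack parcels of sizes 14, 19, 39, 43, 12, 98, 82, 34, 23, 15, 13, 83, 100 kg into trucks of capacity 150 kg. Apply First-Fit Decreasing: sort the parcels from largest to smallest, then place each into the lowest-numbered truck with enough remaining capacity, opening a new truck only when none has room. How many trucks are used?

Sorted descending: 100, 98, 83, 82, 43, 39, 34, 23, 19, 15, 14, 13, 12.
100 kg → truck 1 (remaining 50 kg)
98 kg → truck 2 (remaining 52 kg)
83 kg → truck 3 (remaining 67 kg)
82 kg → truck 4 (remaining 68 kg)
43 kg → truck 1 (remaining 7 kg)
39 kg → truck 2 (remaining 13 kg)
34 kg → truck 3 (remaining 33 kg)
23 kg → truck 3 (remaining 10 kg)
19 kg → truck 4 (remaining 49 kg)
15 kg → truck 4 (remaining 34 kg)
14 kg → truck 4 (remaining 20 kg)
13 kg → truck 2 (remaining 0 kg)
12 kg → truck 4 (remaining 8 kg)

4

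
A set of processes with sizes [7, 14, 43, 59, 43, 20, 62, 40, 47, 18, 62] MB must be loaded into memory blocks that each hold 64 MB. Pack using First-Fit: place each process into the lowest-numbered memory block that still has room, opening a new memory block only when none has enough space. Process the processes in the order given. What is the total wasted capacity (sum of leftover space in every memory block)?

33

memory block 1: place 7 MB, 57 MB left
memory block 1: place 14 MB, 43 MB left
memory block 1: place 43 MB, 0 MB left
memory block 2: place 59 MB, 5 MB left
memory block 3: place 43 MB, 21 MB left
memory block 3: place 20 MB, 1 MB left
memory block 4: place 62 MB, 2 MB left
memory block 5: place 40 MB, 24 MB left
memory block 6: place 47 MB, 17 MB left
memory block 5: place 18 MB, 6 MB left
memory block 7: place 62 MB, 2 MB left
7 memory blocks × 64 MB = 448 MB; used 415 MB; unused 33 MB.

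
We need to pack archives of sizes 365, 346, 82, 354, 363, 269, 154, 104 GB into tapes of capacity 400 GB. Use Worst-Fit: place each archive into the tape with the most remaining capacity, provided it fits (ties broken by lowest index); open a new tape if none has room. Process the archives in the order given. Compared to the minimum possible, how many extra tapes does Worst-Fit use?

0

Worst-Fit: [365] [346] [82,269] [354] [363] [154,104] → 6 tapes.
Total size 2037 GB; any packing needs at least ⌈2037/400⌉ = 6 tapes.
So 6 is already optimal.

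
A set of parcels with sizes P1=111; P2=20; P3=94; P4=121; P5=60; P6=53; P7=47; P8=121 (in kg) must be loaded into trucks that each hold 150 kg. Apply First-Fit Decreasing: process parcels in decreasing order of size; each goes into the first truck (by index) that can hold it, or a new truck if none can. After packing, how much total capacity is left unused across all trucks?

Sorted descending: 121, 121, 111, 94, 60, 53, 47, 20.
Put 121 kg in truck 1; 29 kg remain.
Put 121 kg in truck 2; 29 kg remain.
Put 111 kg in truck 3; 39 kg remain.
Put 94 kg in truck 4; 56 kg remain.
Put 60 kg in truck 5; 90 kg remain.
Put 53 kg in truck 4; 3 kg remain.
Put 47 kg in truck 5; 43 kg remain.
Put 20 kg in truck 1; 9 kg remain.
5 trucks × 150 kg = 750 kg; used 627 kg; unused 123 kg.

123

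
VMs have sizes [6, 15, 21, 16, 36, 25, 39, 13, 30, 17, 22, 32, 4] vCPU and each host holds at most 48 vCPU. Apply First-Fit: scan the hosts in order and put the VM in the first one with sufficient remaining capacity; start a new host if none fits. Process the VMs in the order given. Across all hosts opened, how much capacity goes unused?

60

Put 6 vCPU in host 1; 42 vCPU remain.
Put 15 vCPU in host 1; 27 vCPU remain.
Put 21 vCPU in host 1; 6 vCPU remain.
Put 16 vCPU in host 2; 32 vCPU remain.
Put 36 vCPU in host 3; 12 vCPU remain.
Put 25 vCPU in host 2; 7 vCPU remain.
Put 39 vCPU in host 4; 9 vCPU remain.
Put 13 vCPU in host 5; 35 vCPU remain.
Put 30 vCPU in host 5; 5 vCPU remain.
Put 17 vCPU in host 6; 31 vCPU remain.
Put 22 vCPU in host 6; 9 vCPU remain.
Put 32 vCPU in host 7; 16 vCPU remain.
Put 4 vCPU in host 1; 2 vCPU remain.
7 hosts × 48 vCPU = 336 vCPU; used 276 vCPU; unused 60 vCPU.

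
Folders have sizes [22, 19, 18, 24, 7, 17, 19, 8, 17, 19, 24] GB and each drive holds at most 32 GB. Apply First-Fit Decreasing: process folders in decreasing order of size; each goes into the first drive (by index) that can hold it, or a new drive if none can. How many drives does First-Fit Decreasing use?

Sorted descending: 24, 24, 22, 19, 19, 19, 18, 17, 17, 8, 7.
24 GB → drive 1 (remaining 8 GB)
24 GB → drive 2 (remaining 8 GB)
22 GB → drive 3 (remaining 10 GB)
19 GB → drive 4 (remaining 13 GB)
19 GB → drive 5 (remaining 13 GB)
19 GB → drive 6 (remaining 13 GB)
18 GB → drive 7 (remaining 14 GB)
17 GB → drive 8 (remaining 15 GB)
17 GB → drive 9 (remaining 15 GB)
8 GB → drive 1 (remaining 0 GB)
7 GB → drive 2 (remaining 1 GB)
Final drives: [24,8] [24,7] [22] [19] [19] [19] [18] [17] [17].

9 drives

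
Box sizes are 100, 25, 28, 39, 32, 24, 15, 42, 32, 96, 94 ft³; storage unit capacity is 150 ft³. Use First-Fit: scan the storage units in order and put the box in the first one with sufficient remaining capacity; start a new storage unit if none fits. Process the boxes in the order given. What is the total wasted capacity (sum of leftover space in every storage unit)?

73

Put 100 ft³ in storage unit 1; 50 ft³ remain.
Put 25 ft³ in storage unit 1; 25 ft³ remain.
Put 28 ft³ in storage unit 2; 122 ft³ remain.
Put 39 ft³ in storage unit 2; 83 ft³ remain.
Put 32 ft³ in storage unit 2; 51 ft³ remain.
Put 24 ft³ in storage unit 1; 1 ft³ remain.
Put 15 ft³ in storage unit 2; 36 ft³ remain.
Put 42 ft³ in storage unit 3; 108 ft³ remain.
Put 32 ft³ in storage unit 2; 4 ft³ remain.
Put 96 ft³ in storage unit 3; 12 ft³ remain.
Put 94 ft³ in storage unit 4; 56 ft³ remain.
4 storage units × 150 ft³ = 600 ft³; used 527 ft³; unused 73 ft³.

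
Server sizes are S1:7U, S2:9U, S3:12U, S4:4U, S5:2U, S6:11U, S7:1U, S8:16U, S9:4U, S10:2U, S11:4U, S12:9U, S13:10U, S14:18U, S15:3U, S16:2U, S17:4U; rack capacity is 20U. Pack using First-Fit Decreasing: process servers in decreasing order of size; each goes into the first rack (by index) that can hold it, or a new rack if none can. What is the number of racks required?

Sorted descending: 18, 16, 12, 11, 10, 9, 9, 7, 4, 4, 4, 4, 3, 2, 2, 2, 1.
Put 18U in rack 1; 2U remain.
Put 16U in rack 2; 4U remain.
Put 12U in rack 3; 8U remain.
Put 11U in rack 4; 9U remain.
Put 10U in rack 5; 10U remain.
Put 9U in rack 4; 0U remain.
Put 9U in rack 5; 1U remain.
Put 7U in rack 3; 1U remain.
Put 4U in rack 2; 0U remain.
Put 4U in rack 6; 16U remain.
Put 4U in rack 6; 12U remain.
Put 4U in rack 6; 8U remain.
Put 3U in rack 6; 5U remain.
Put 2U in rack 1; 0U remain.
Put 2U in rack 6; 3U remain.
Put 2U in rack 6; 1U remain.
Put 1U in rack 3; 0U remain.

6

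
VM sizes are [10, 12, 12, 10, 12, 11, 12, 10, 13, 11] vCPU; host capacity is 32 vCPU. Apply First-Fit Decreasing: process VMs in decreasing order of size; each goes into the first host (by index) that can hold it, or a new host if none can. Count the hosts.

5

Sorted descending: 13, 12, 12, 12, 12, 11, 11, 10, 10, 10.
host 1: place 13 vCPU, 19 vCPU left
host 1: place 12 vCPU, 7 vCPU left
host 2: place 12 vCPU, 20 vCPU left
host 2: place 12 vCPU, 8 vCPU left
host 3: place 12 vCPU, 20 vCPU left
host 3: place 11 vCPU, 9 vCPU left
host 4: place 11 vCPU, 21 vCPU left
host 4: place 10 vCPU, 11 vCPU left
host 4: place 10 vCPU, 1 vCPU left
host 5: place 10 vCPU, 22 vCPU left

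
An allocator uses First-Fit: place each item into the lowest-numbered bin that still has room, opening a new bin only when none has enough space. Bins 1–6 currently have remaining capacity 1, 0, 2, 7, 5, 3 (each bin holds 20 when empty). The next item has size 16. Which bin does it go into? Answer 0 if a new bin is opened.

0

No bin has ≥ 16 free, so a new bin is opened.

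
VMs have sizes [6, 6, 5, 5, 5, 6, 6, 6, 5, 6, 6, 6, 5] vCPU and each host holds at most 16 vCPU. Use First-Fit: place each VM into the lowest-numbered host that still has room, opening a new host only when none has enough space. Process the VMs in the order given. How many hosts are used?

host 1: place 6 vCPU, 10 vCPU left
host 1: place 6 vCPU, 4 vCPU left
host 2: place 5 vCPU, 11 vCPU left
host 2: place 5 vCPU, 6 vCPU left
host 2: place 5 vCPU, 1 vCPU left
host 3: place 6 vCPU, 10 vCPU left
host 3: place 6 vCPU, 4 vCPU left
host 4: place 6 vCPU, 10 vCPU left
host 4: place 5 vCPU, 5 vCPU left
host 5: place 6 vCPU, 10 vCPU left
host 5: place 6 vCPU, 4 vCPU left
host 6: place 6 vCPU, 10 vCPU left
host 4: place 5 vCPU, 0 vCPU left

6 hosts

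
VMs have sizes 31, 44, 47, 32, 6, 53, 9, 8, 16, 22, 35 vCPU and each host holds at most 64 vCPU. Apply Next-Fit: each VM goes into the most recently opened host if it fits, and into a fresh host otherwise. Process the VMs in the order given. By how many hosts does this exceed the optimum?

2

Next-Fit: [31] [44] [47] [32,6] [53,9] [8,16,22] [35] → 7 hosts.
Total size 303 vCPU; any packing needs at least ⌈303/64⌉ = 5 hosts.
An optimal packing achieves that bound: [53,9] [47,16] [44,8,6] [35,22] [32,31] → 5 hosts.
Excess: 7 − 5 = 2.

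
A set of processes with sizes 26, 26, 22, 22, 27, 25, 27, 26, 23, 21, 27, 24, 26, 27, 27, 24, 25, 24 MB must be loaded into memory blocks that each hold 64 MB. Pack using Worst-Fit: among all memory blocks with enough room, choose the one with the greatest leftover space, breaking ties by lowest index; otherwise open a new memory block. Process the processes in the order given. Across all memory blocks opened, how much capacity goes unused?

Put 26 MB in memory block 1; 38 MB remain.
Put 26 MB in memory block 1; 12 MB remain.
Put 22 MB in memory block 2; 42 MB remain.
Put 22 MB in memory block 2; 20 MB remain.
Put 27 MB in memory block 3; 37 MB remain.
Put 25 MB in memory block 3; 12 MB remain.
Put 27 MB in memory block 4; 37 MB remain.
Put 26 MB in memory block 4; 11 MB remain.
Put 23 MB in memory block 5; 41 MB remain.
Put 21 MB in memory block 5; 20 MB remain.
Put 27 MB in memory block 6; 37 MB remain.
Put 24 MB in memory block 6; 13 MB remain.
Put 26 MB in memory block 7; 38 MB remain.
Put 27 MB in memory block 7; 11 MB remain.
Put 27 MB in memory block 8; 37 MB remain.
Put 24 MB in memory block 8; 13 MB remain.
Put 25 MB in memory block 9; 39 MB remain.
Put 24 MB in memory block 9; 15 MB remain.
9 memory blocks × 64 MB = 576 MB; used 449 MB; unused 127 MB.

127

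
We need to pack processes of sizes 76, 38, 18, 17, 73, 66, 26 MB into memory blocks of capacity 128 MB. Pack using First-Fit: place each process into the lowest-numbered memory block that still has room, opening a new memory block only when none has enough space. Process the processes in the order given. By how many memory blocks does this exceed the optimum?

First-Fit: [76,38] [18,17,73] [66,26] → 3 memory blocks.
Total size 314 MB; any packing needs at least ⌈314/128⌉ = 3 memory blocks.
So 3 is already optimal.

0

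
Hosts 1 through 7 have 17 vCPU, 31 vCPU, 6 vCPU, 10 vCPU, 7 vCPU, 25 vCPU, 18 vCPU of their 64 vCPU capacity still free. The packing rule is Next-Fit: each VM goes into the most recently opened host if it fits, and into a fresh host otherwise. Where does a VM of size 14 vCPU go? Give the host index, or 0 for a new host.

Next-Fit only looks at host 7, which has 18 vCPU free.
14 vCPU fits there.

7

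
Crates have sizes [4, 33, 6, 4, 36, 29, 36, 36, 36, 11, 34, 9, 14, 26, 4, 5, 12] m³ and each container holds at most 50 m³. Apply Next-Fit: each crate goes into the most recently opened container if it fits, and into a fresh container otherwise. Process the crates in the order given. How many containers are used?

container 1: place 4 m³, 46 m³ left
container 1: place 33 m³, 13 m³ left
container 1: place 6 m³, 7 m³ left
container 1: place 4 m³, 3 m³ left
container 2: place 36 m³, 14 m³ left
container 3: place 29 m³, 21 m³ left
container 4: place 36 m³, 14 m³ left
container 5: place 36 m³, 14 m³ left
container 6: place 36 m³, 14 m³ left
container 6: place 11 m³, 3 m³ left
container 7: place 34 m³, 16 m³ left
container 7: place 9 m³, 7 m³ left
container 8: place 14 m³, 36 m³ left
container 8: place 26 m³, 10 m³ left
container 8: place 4 m³, 6 m³ left
container 8: place 5 m³, 1 m³ left
container 9: place 12 m³, 38 m³ left
Final containers: [4,33,6,4] [36] [29] [36] [36] [36,11] [34,9] [14,26,4,5] [12].

9 containers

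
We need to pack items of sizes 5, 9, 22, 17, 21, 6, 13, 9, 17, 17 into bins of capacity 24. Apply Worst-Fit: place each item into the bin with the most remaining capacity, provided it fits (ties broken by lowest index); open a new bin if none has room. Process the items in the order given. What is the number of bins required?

Put 5 in bin 1; 19 remain.
Put 9 in bin 1; 10 remain.
Put 22 in bin 2; 2 remain.
Put 17 in bin 3; 7 remain.
Put 21 in bin 4; 3 remain.
Put 6 in bin 1; 4 remain.
Put 13 in bin 5; 11 remain.
Put 9 in bin 5; 2 remain.
Put 17 in bin 6; 7 remain.
Put 17 in bin 7; 7 remain.
Final bins: [5,9,6] [22] [17] [21] [13,9] [17] [17].

7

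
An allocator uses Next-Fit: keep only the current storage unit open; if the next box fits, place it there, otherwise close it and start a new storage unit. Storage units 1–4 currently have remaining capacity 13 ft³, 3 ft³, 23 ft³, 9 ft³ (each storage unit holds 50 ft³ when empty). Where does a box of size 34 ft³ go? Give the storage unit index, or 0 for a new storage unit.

0

Next-Fit only looks at storage unit 4, which has 9 ft³ free.
34 ft³ does not fit, so a new storage unit is opened.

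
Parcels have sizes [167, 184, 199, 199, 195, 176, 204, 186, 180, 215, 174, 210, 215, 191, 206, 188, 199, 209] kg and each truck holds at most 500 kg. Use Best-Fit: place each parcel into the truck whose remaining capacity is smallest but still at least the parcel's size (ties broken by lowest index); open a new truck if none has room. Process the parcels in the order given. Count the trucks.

9

167 kg → truck 1 (remaining 333 kg)
184 kg → truck 1 (remaining 149 kg)
199 kg → truck 2 (remaining 301 kg)
199 kg → truck 2 (remaining 102 kg)
195 kg → truck 3 (remaining 305 kg)
176 kg → truck 3 (remaining 129 kg)
204 kg → truck 4 (remaining 296 kg)
186 kg → truck 4 (remaining 110 kg)
180 kg → truck 5 (remaining 320 kg)
215 kg → truck 5 (remaining 105 kg)
174 kg → truck 6 (remaining 326 kg)
210 kg → truck 6 (remaining 116 kg)
215 kg → truck 7 (remaining 285 kg)
191 kg → truck 7 (remaining 94 kg)
206 kg → truck 8 (remaining 294 kg)
188 kg → truck 8 (remaining 106 kg)
199 kg → truck 9 (remaining 301 kg)
209 kg → truck 9 (remaining 92 kg)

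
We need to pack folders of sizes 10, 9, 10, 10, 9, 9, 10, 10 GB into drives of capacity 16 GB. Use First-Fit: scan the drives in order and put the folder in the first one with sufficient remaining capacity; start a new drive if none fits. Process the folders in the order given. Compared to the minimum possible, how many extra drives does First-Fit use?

First-Fit: [10] [9] [10] [10] [9] [9] [10] [10] → 8 drives.
8 folders exceed 8 GB (half the capacity), and no two of those can share a drive, so at least 8 drives are needed.
So 8 is already optimal.

0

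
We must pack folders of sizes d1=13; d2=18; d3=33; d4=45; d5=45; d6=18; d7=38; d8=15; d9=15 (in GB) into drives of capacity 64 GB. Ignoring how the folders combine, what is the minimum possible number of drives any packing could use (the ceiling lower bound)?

4

Total size = 13 + 18 + 33 + 45 + 45 + 18 + 38 + 15 + 15 = 240 GB.
⌈240 / 64⌉ = 4.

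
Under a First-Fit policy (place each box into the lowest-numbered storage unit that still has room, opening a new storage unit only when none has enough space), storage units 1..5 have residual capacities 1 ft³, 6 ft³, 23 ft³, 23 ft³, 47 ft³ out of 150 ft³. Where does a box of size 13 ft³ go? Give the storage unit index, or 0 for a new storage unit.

Storage units with room: storage unit 3 (23 ft³), storage unit 4 (23 ft³), storage unit 5 (47 ft³).
The first with room is storage unit 3.

3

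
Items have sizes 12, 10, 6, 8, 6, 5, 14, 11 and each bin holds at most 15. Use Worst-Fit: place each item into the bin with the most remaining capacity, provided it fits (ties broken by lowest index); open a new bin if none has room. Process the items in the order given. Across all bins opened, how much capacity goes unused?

Put 12 in bin 1; 3 remain.
Put 10 in bin 2; 5 remain.
Put 6 in bin 3; 9 remain.
Put 8 in bin 3; 1 remain.
Put 6 in bin 4; 9 remain.
Put 5 in bin 4; 4 remain.
Put 14 in bin 5; 1 remain.
Put 11 in bin 6; 4 remain.
6 bins × 15 = 90; used 72; unused 18.

18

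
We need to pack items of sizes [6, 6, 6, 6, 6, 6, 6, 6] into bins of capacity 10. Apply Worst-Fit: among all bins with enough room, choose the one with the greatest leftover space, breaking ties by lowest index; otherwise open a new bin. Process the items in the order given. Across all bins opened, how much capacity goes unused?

32

Put 6 in bin 1; 4 remain.
Put 6 in bin 2; 4 remain.
Put 6 in bin 3; 4 remain.
Put 6 in bin 4; 4 remain.
Put 6 in bin 5; 4 remain.
Put 6 in bin 6; 4 remain.
Put 6 in bin 7; 4 remain.
Put 6 in bin 8; 4 remain.
8 bins × 10 = 80; used 48; unused 32.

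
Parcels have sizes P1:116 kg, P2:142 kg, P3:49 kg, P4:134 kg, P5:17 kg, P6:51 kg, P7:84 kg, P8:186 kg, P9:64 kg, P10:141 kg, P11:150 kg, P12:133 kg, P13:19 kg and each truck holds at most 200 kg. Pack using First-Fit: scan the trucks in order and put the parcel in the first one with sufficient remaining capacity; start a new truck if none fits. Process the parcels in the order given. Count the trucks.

Put P1 (116 kg) in truck 1; 84 kg remain.
Put P2 (142 kg) in truck 2; 58 kg remain.
Put P3 (49 kg) in truck 1; 35 kg remain.
Put P4 (134 kg) in truck 3; 66 kg remain.
Put P5 (17 kg) in truck 1; 18 kg remain.
Put P6 (51 kg) in truck 2; 7 kg remain.
Put P7 (84 kg) in truck 4; 116 kg remain.
Put P8 (186 kg) in truck 5; 14 kg remain.
Put P9 (64 kg) in truck 3; 2 kg remain.
Put P10 (141 kg) in truck 6; 59 kg remain.
Put P11 (150 kg) in truck 7; 50 kg remain.
Put P12 (133 kg) in truck 8; 67 kg remain.
Put P13 (19 kg) in truck 4; 97 kg remain.
Final trucks: [116,49,17] [142,51] [134,64] [84,19] [186] [141] [150] [133].

8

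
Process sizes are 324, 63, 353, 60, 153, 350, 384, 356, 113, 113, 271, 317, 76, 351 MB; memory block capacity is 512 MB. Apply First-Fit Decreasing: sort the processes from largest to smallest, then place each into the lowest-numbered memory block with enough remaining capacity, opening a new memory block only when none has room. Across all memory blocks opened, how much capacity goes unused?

812

Sorted descending: 384, 356, 353, 351, 350, 324, 317, 271, 153, 113, 113, 76, 63, 60.
memory block 1: place 384 MB, 128 MB left
memory block 2: place 356 MB, 156 MB left
memory block 3: place 353 MB, 159 MB left
memory block 4: place 351 MB, 161 MB left
memory block 5: place 350 MB, 162 MB left
memory block 6: place 324 MB, 188 MB left
memory block 7: place 317 MB, 195 MB left
memory block 8: place 271 MB, 241 MB left
memory block 2: place 153 MB, 3 MB left
memory block 1: place 113 MB, 15 MB left
memory block 3: place 113 MB, 46 MB left
memory block 4: place 76 MB, 85 MB left
memory block 4: place 63 MB, 22 MB left
memory block 5: place 60 MB, 102 MB left
8 memory blocks × 512 MB = 4096 MB; used 3284 MB; unused 812 MB.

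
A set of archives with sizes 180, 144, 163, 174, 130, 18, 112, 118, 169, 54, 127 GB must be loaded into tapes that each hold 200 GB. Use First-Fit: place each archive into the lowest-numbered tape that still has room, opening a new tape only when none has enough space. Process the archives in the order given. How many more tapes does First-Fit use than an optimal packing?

First-Fit: [180,18] [144,54] [163] [174] [130] [112] [118] [169] [127] → 9 tapes.
9 archives exceed 100 GB (half the capacity), and no two of those can share a tape, so at least 9 tapes are needed.
So 9 is already optimal.

0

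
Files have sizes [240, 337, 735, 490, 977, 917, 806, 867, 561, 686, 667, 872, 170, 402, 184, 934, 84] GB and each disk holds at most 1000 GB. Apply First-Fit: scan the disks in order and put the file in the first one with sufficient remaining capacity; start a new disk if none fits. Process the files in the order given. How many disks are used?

12

Put 240 GB in disk 1; 760 GB remain.
Put 337 GB in disk 1; 423 GB remain.
Put 735 GB in disk 2; 265 GB remain.
Put 490 GB in disk 3; 510 GB remain.
Put 977 GB in disk 4; 23 GB remain.
Put 917 GB in disk 5; 83 GB remain.
Put 806 GB in disk 6; 194 GB remain.
Put 867 GB in disk 7; 133 GB remain.
Put 561 GB in disk 8; 439 GB remain.
Put 686 GB in disk 9; 314 GB remain.
Put 667 GB in disk 10; 333 GB remain.
Put 872 GB in disk 11; 128 GB remain.
Put 170 GB in disk 1; 253 GB remain.
Put 402 GB in disk 3; 108 GB remain.
Put 184 GB in disk 1; 69 GB remain.
Put 934 GB in disk 12; 66 GB remain.
Put 84 GB in disk 2; 181 GB remain.
Final disks: [240,337,170,184] [735,84] [490,402] [977] [917] [806] [867] [561] [686] [667] [872] [934].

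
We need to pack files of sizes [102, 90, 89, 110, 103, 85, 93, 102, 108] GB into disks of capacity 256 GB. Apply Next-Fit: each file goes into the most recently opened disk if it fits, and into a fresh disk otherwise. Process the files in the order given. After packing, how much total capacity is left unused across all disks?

Put 102 GB in disk 1; 154 GB remain.
Put 90 GB in disk 1; 64 GB remain.
Put 89 GB in disk 2; 167 GB remain.
Put 110 GB in disk 2; 57 GB remain.
Put 103 GB in disk 3; 153 GB remain.
Put 85 GB in disk 3; 68 GB remain.
Put 93 GB in disk 4; 163 GB remain.
Put 102 GB in disk 4; 61 GB remain.
Put 108 GB in disk 5; 148 GB remain.
5 disks × 256 GB = 1280 GB; used 882 GB; unused 398 GB.

398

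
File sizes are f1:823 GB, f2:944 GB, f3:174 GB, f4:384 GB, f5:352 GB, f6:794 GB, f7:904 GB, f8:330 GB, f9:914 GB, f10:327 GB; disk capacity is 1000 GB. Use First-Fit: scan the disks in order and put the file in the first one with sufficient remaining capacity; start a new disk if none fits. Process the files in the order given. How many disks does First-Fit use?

7

f1 (823 GB) → disk 1 (remaining 177 GB)
f2 (944 GB) → disk 2 (remaining 56 GB)
f3 (174 GB) → disk 1 (remaining 3 GB)
f4 (384 GB) → disk 3 (remaining 616 GB)
f5 (352 GB) → disk 3 (remaining 264 GB)
f6 (794 GB) → disk 4 (remaining 206 GB)
f7 (904 GB) → disk 5 (remaining 96 GB)
f8 (330 GB) → disk 6 (remaining 670 GB)
f9 (914 GB) → disk 7 (remaining 86 GB)
f10 (327 GB) → disk 6 (remaining 343 GB)
Final disks: [823,174] [944] [384,352] [794] [904] [330,327] [914].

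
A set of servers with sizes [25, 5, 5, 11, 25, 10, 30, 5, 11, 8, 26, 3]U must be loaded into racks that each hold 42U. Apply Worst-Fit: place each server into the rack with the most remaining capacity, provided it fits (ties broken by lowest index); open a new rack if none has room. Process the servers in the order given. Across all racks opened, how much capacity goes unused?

25U → rack 1 (remaining 17U)
5U → rack 1 (remaining 12U)
5U → rack 1 (remaining 7U)
11U → rack 2 (remaining 31U)
25U → rack 2 (remaining 6U)
10U → rack 3 (remaining 32U)
30U → rack 3 (remaining 2U)
5U → rack 1 (remaining 2U)
11U → rack 4 (remaining 31U)
8U → rack 4 (remaining 23U)
26U → rack 5 (remaining 16U)
3U → rack 4 (remaining 20U)
5 racks × 42U = 210U; used 164U; unused 46U.

46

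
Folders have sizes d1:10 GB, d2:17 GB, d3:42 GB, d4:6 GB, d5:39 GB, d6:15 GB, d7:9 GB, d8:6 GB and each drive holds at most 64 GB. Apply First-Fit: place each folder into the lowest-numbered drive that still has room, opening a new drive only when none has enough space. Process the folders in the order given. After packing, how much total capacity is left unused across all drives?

Put d1 (10 GB) in drive 1; 54 GB remain.
Put d2 (17 GB) in drive 1; 37 GB remain.
Put d3 (42 GB) in drive 2; 22 GB remain.
Put d4 (6 GB) in drive 1; 31 GB remain.
Put d5 (39 GB) in drive 3; 25 GB remain.
Put d6 (15 GB) in drive 1; 16 GB remain.
Put d7 (9 GB) in drive 1; 7 GB remain.
Put d8 (6 GB) in drive 1; 1 GB remain.
3 drives × 64 GB = 192 GB; used 144 GB; unused 48 GB.

48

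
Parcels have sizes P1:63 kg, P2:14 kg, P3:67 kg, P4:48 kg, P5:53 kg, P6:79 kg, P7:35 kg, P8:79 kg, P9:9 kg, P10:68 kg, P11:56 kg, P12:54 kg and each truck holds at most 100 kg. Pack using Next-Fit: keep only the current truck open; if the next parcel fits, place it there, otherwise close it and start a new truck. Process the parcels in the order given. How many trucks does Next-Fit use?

10

P1 (63 kg) → truck 1 (remaining 37 kg)
P2 (14 kg) → truck 1 (remaining 23 kg)
P3 (67 kg) → truck 2 (remaining 33 kg)
P4 (48 kg) → truck 3 (remaining 52 kg)
P5 (53 kg) → truck 4 (remaining 47 kg)
P6 (79 kg) → truck 5 (remaining 21 kg)
P7 (35 kg) → truck 6 (remaining 65 kg)
P8 (79 kg) → truck 7 (remaining 21 kg)
P9 (9 kg) → truck 7 (remaining 12 kg)
P10 (68 kg) → truck 8 (remaining 32 kg)
P11 (56 kg) → truck 9 (remaining 44 kg)
P12 (54 kg) → truck 10 (remaining 46 kg)
Final trucks: [63,14] [67] [48] [53] [79] [35] [79,9] [68] [56] [54].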